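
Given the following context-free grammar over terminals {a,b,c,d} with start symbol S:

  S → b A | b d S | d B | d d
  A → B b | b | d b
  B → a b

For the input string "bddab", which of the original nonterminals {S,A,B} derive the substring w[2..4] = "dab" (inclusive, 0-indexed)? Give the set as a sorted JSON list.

CNF form of G:
  S -> T0 A | T0 X3 | T1 B | T1 T1
  A -> B T0 | T1 T0 | b
  B -> T2 T0
  T0 -> b
  T1 -> d
  T2 -> a
  X3 -> T1 S

CYK fill (cells [i..j] with 2 ≤ i ≤ j ≤ 4 only):
  cell(2,2) d: {T1}  orig:{}
  cell(3,3) a: {T2}  orig:{}
  cell(4,4) b: {A,T0}  orig:{A}
  cell(2,3) da: ∅
  cell(3,4) ab: {B}
  cell(2,4) dab: {S}

Original NTs in T[2,4] deriving "dab": ["S"]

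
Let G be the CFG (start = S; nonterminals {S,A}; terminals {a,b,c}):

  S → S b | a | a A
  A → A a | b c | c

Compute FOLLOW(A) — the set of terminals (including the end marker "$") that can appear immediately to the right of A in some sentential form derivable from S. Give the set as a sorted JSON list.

FIRST iteration:
pass 1:
  A via A→b c: +{b}
  A via A→c: +{c}
  S via S→a: +{a}
  FIRST[S]={a}  FIRST[A]={b,c}
pass 2: (no change)
  FIRST[S]={a}  FIRST[A]={b,c}

Compute FOLLOW by fixpoint:
seed FOLLOW(S) with $
[1]
  A→A a: FOLLOW(A) ⊇ FIRST(a) = {a}; new: +{a}
  S→S b: FOLLOW(S) ⊇ FIRST(b) = {b}; new: +{b}
  S→a A: FOLLOW(A) ⊇ FOLLOW(S) ⊇ {$,b}; new: +{$,b}
  FOLLOW[S]={$,b}  FOLLOW[A]={$,a,b}
[2] (no change)
  FOLLOW[S]={$,b}  FOLLOW[A]={$,a,b}

FOLLOW(A) = ["$", "a", "b"]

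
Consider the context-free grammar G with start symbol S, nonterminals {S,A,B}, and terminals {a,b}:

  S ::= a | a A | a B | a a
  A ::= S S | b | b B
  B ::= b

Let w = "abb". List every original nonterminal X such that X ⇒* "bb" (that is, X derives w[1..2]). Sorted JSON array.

Convert to CNF:
  S -> T1 A | T1 B | T1 T1 | a
  A -> S S | T0 B | b
  B -> b
  T0 -> b
  T1 -> a

CYK fill — only the sub-triangle for w[1..2]:
  [1..1]={A,B,T0}  "b"  orig:{A,B}
  [2..2]={A,B,T0}  "b"  orig:{A,B}
  [1..2]={A}  "bb"

Original NTs in T[1,2] deriving "bb": ["A"]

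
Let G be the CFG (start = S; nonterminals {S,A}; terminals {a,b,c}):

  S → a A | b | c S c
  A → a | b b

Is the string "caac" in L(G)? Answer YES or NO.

Convert to CNF:
  S -> T1 A | T2 X3 | b
  A -> T0 T0 | a
  T0 -> b
  T1 -> a
  T2 -> c
  X3 -> S T2

CYK fill:
  T[0,0] 'c' = {T2}  orig:{}
  T[1,1] 'a' = {A,T1}  orig:{A}
  T[2,2] 'a' = {A,T1}  orig:{A}
  T[3,3] 'c' = {T2}  orig:{}
  T[0,1] 'ca' = ∅
  T[1,2] 'aa' = {S}
  T[2,3] 'ac' = ∅
  T[0,2] 'caa' = ∅
  T[1,3] 'aac' = {X3}  orig:{}
  T[0,3] 'caac' = {S}

S ∈ T[0,3] ⇒ YES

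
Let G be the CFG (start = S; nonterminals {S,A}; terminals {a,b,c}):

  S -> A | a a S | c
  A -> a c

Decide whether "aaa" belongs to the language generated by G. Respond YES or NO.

Convert to CNF:
  S -> T0 T1 | T0 X2 | c
  A -> T0 T1
  T0 -> a
  T1 -> c
  X2 -> T0 S

CYK table (by increasing span):
  cell(0,0) a: {T0}  orig:{}
  cell(1,1) a: {T0}  orig:{}
  cell(2,2) a: {T0}  orig:{}
  cell(0,1) aa: ∅
  cell(1,2) aa: ∅
  cell(0,2) aaa: ∅

S ∉ T[0,2] ⇒ NO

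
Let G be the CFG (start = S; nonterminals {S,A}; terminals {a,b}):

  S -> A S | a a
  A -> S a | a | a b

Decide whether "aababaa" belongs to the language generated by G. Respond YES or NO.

Convert to CNF:
  S -> A S | T0 T0
  A -> S T0 | T0 T1 | a
  T0 -> a
  T1 -> b

CYK fill:
  cell(0,0) a: {A,T0}  orig:{A}
  cell(1,1) a: {A,T0}  orig:{A}
  cell(2,2) b: {T1}  orig:{}
  cell(3,3) a: {A,T0}  orig:{A}
  cell(4,4) b: {T1}  orig:{}
  cell(5,5) a: {A,T0}  orig:{A}
  cell(6,6) a: {A,T0}  orig:{A}
  cell(0,1) aa: {S}
  cell(1,2) ab: {A}
  cell(2,3) ba: ∅
  cell(3,4) ab: {A}
  cell(4,5) ba: ∅
  cell(5,6) aa: {S}
  cell(0,2) aab: ∅
  cell(1,3) aba: ∅
  cell(2,4) bab: ∅
  cell(3,5) aba: ∅
  cell(4,6) baa: ∅
  cell(0,3) aaba: ∅
  cell(1,4) abab: ∅
  cell(2,5) baba: ∅
  cell(3,6) abaa: {S}
  cell(0,4) aabab: ∅
  cell(1,5) ababa: ∅
  cell(2,6) babaa: ∅
  cell(0,5) aababa: ∅
  cell(1,6) ababaa: {S}
  cell(0,6) aababaa: {S}

S ∈ T[0,6] ⇒ YES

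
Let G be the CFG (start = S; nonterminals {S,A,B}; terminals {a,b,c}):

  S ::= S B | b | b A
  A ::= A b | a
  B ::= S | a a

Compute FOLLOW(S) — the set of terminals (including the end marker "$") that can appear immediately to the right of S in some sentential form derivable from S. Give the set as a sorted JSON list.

FIRST iteration:
[1]
  A via A→a: +{a}
  B via B→a a: +{a}
  S via S→b: +{b}
  FIRST(S)={b}  FIRST(A)={a}  FIRST(B)={a}
[2]
  B via B→S: +{b}
  FIRST(S)={b}  FIRST(A)={a}  FIRST(B)={a,b}
[3] (stable)
  FIRST(S)={b}  FIRST(A)={a}  FIRST(B)={a,b}

Compute FOLLOW by fixpoint:
seed FOLLOW(S) with $
round 1:
  A→A b: FOLLOW(A) ⊇ FIRST(b) = {b}; new: +{b}
  S→S B: FOLLOW(S) ⊇ FIRST(B) = {a,b}; new: +{a,b}
  S→S B: FOLLOW(B) ⊇ FOLLOW(S) ⊇ {$,a,b}; new: +{$,a,b}
  S→b A: FOLLOW(A) ⊇ FOLLOW(S) ⊇ {$,a,b}; new: +{$,a}
  FOLLOW(S)={$,a,b}  FOLLOW(A)={$,a,b}  FOLLOW(B)={$,a,b}
round 2: (stable)
  FOLLOW(S)={$,a,b}  FOLLOW(A)={$,a,b}  FOLLOW(B)={$,a,b}

FOLLOW(S) = ["$", "a", "b"]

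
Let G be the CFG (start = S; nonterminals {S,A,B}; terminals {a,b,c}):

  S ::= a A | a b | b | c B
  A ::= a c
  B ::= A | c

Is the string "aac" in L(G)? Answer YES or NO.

Convert to CNF:
  S -> T0 A | T0 T2 | T1 B | b
  A -> T0 T1
  B -> T0 T1 | c
  T0 -> a
  T1 -> c
  T2 -> b

CYK table (by increasing span):
  cell(0,0) a: {T0}  orig:{}
  cell(1,1) a: {T0}  orig:{}
  cell(2,2) c: {B,T1}  orig:{B}
  cell(0,1) aa: ∅
  cell(1,2) ac: {A,B}
  cell(0,2) aac: {S}

S ∈ T[0,2] ⇒ YES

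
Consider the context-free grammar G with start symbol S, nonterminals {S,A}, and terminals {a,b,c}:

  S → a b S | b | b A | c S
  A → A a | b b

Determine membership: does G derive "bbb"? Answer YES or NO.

CNF form of G:
  S -> T0 X3 | T1 A | T2 S | b
  A -> A T0 | T1 T1
  T0 -> a
  T1 -> b
  T2 -> c
  X3 -> T1 S

Fill CYK table bottom-up:
  cell(0,0) b: {S,T1}  orig:{S}
  cell(1,1) b: {S,T1}  orig:{S}
  cell(2,2) b: {S,T1}  orig:{S}
  cell(0,1) bb: {A,X3}  orig:{A}
  cell(1,2) bb: {A,X3}  orig:{A}
  cell(0,2) bbb: {S}

S ∈ T[0,2] ⇒ YES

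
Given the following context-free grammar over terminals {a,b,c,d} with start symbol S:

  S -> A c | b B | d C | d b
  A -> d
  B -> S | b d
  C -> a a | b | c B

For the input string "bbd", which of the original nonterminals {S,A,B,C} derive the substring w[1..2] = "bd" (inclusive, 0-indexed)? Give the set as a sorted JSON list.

CNF form of G:
  S -> A T0 | T1 B | T2 C | T2 T1
  A -> d
  B -> A T0 | T1 B | T1 T2 | T2 C | T2 T1
  C -> T0 B | T3 T3 | b
  T0 -> c
  T1 -> b
  T2 -> d
  T3 -> a

CYK table (by increasing span), restricted to cells inside w[1..2]:
  cell(1,1) b: {C,T1}  orig:{C}
  cell(2,2) d: {A,T2}  orig:{A}
  cell(1,2) bd: {B}

Original NTs in T[1,2] deriving "bd": ["B"]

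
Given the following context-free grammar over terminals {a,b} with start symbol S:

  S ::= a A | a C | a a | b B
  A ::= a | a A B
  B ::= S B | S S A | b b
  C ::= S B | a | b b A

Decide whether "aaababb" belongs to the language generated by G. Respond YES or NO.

Convert to CNF:
  S -> T0 A | T0 C | T0 T0 | T1 B
  A -> T0 X2 | a
  B -> S B | S X3 | T1 T1
  C -> S B | T1 X4 | a
  T0 -> a
  T1 -> b
  X2 -> A B
  X3 -> S A
  X4 -> T1 A

CYK table (by increasing span):
  T[0,0] 'a' = {A,C,T0}  orig:{A,C}
  T[1,1] 'a' = {A,C,T0}  orig:{A,C}
  T[2,2] 'a' = {A,C,T0}  orig:{A,C}
  T[3,3] 'b' = {T1}  orig:{}
  T[4,4] 'a' = {A,C,T0}  orig:{A,C}
  T[5,5] 'b' = {T1}  orig:{}
  T[6,6] 'b' = {T1}  orig:{}
  T[0,1] 'aa' = {S}
  T[1,2] 'aa' = {S}
  T[2,3] 'ab' = ∅
  T[3,4] 'ba' = {X4}  orig:{}
  T[4,5] 'ab' = ∅
  T[5,6] 'bb' = {B}
  T[0,2] 'aaa' = {X3}  orig:{}
  T[1,3] 'aab' = ∅
  T[2,4] 'aba' = ∅
  T[3,5] 'bab' = ∅
  T[4,6] 'abb' = {X2}  orig:{}
  T[0,3] 'aaab' = ∅
  T[1,4] 'aaba' = ∅
  T[2,5] 'abab' = ∅
  T[3,6] 'babb' = ∅
  T[0,4] 'aaaba' = ∅
  T[1,5] 'aabab' = ∅
  T[2,6] 'ababb' = ∅
  T[0,5] 'aaabab' = ∅
  T[1,6] 'aababb' = ∅
  T[0,6] 'aaababb' = ∅

S ∉ T[0,6] ⇒ NO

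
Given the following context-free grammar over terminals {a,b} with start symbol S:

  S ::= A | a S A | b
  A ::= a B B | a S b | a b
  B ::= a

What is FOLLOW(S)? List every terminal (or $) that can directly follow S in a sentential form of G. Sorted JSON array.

Compute FIRST by fixpoint:
round 1:
  A via A→a B B: +{a}
  B via B→a: +{a}
  S via S→A: +{a}
  S via S→b: +{b}
  S: {a,b}  A: {a}  B: {a}
round 2: (stable)
  S: {a,b}  A: {a}  B: {a}

FOLLOW iteration:
initialize: $ ∈ FOLLOW(S)
round 1:
  A→a B B: FOLLOW(B) ⊇ FIRST(B) = {a}; new: +{a}
  A→a S b: FOLLOW(S) ⊇ FIRST(b) = {b}; new: +{b}
  S→A: FOLLOW(A) ⊇ FOLLOW(S) ⊇ {$,b}; new: +{$,b}
  S→a S A: FOLLOW(S) ⊇ FIRST(A) = {a}; new: +{a}
  S→a S A: FOLLOW(A) ⊇ FOLLOW(S) ⊇ {$,a,b}; new: +{a}
  S: {$,a,b}  A: {$,a,b}  B: {a}
round 2:
  A→a B B: FOLLOW(B) ⊇ FOLLOW(A) ⊇ {$,a,b}; new: +{$,b}
  S: {$,a,b}  A: {$,a,b}  B: {$,a,b}
round 3: (no change)
  S: {$,a,b}  A: {$,a,b}  B: {$,a,b}

FOLLOW(S) = ["$", "a", "b"]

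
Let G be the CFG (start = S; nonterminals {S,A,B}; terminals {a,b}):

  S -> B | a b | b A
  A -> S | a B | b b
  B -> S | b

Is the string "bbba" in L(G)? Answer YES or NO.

Convert to CNF:
  S -> T0 T1 | T1 A | b
  A -> T0 B | T0 T1 | T1 A | T1 T1 | b
  B -> T0 T1 | T1 A | b
  T0 -> a
  T1 -> b

Fill CYK table bottom-up:
  cell(0,0) b: {A,B,S,T1}  orig:{A,B,S}
  cell(1,1) b: {A,B,S,T1}  orig:{A,B,S}
  cell(2,2) b: {A,B,S,T1}  orig:{A,B,S}
  cell(3,3) a: {T0}  orig:{}
  cell(0,1) bb: {A,B,S}
  cell(1,2) bb: {A,B,S}
  cell(2,3) ba: ∅
  cell(0,2) bbb: {A,B,S}
  cell(1,3) bba: ∅
  cell(0,3) bbba: ∅

S ∉ T[0,3] ⇒ NO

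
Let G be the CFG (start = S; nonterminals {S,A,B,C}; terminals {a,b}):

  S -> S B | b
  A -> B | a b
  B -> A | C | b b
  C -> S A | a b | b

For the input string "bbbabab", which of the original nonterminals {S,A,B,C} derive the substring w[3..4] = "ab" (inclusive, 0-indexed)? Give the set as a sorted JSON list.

CNF form of G:
  S -> S B | b
  A -> S A | T0 T1 | T1 T1 | b
  B -> S A | T0 T1 | T1 T1 | b
  C -> S A | T0 T1 | b
  T0 -> a
  T1 -> b

CYK fill — only the sub-triangle for w[3..4]:
  T[3,3] 'a' = {T0}  orig:{}
  T[4,4] 'b' = {A,B,C,S,T1}  orig:{A,B,C,S}
  T[3,4] 'ab' = {A,B,C}

Original NTs in T[3,4] deriving "ab": ["A", "B", "C"]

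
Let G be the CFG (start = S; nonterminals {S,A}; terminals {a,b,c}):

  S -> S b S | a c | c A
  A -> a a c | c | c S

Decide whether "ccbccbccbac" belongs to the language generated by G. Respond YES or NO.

CNF form of G:
  S -> S X4 | T0 T1 | T1 A
  A -> T0 X3 | T1 S | c
  T0 -> a
  T1 -> c
  T2 -> b
  X3 -> T0 T1
  X4 -> T2 S

CYK table (by increasing span):
  T[0,0] 'c' = {A,T1}  orig:{A}
  T[1,1] 'c' = {A,T1}  orig:{A}
  T[2,2] 'b' = {T2}  orig:{}
  T[3,3] 'c' = {A,T1}  orig:{A}
  T[4,4] 'c' = {A,T1}  orig:{A}
  T[5,5] 'b' = {T2}  orig:{}
  T[6,6] 'c' = {A,T1}  orig:{A}
  T[7,7] 'c' = {A,T1}  orig:{A}
  T[8,8] 'b' = {T2}  orig:{}
  T[9,9] 'a' = {T0}  orig:{}
  T[10,10] 'c' = {A,T1}  orig:{A}
  T[0,1] 'cc' = {S}
  T[1,2] 'cb' = ∅
  T[2,3] 'bc' = ∅
  T[3,4] 'cc' = {S}
  T[4,5] 'cb' = ∅
  T[5,6] 'bc' = ∅
  T[6,7] 'cc' = {S}
  T[7,8] 'cb' = ∅
  T[8,9] 'ba' = ∅
  T[9,10] 'ac' = {S,X3}  orig:{S}
  T[0,2] 'ccb' = ∅
  T[1,3] 'cbc' = ∅
  T[2,4] 'bcc' = {X4}  orig:{}
  T[3,5] 'ccb' = ∅
  T[4,6] 'cbc' = ∅
  T[5,7] 'bcc' = {X4}  orig:{}
  T[6,8] 'ccb' = ∅
  T[7,9] 'cba' = ∅
  T[8,10] 'bac' = {X4}  orig:{}
  T[0,3] 'ccbc' = ∅
  T[1,4] 'cbcc' = ∅
  T[2,5] 'bccb' = ∅
  T[3,6] 'ccbc' = ∅
  T[4,7] 'cbcc' = ∅
  T[5,8] 'bccb' = ∅
  T[6,9] 'ccba' = ∅
  T[7,10] 'cbac' = ∅
  T[0,4] 'ccbcc' = {S}
  T[1,5] 'cbccb' = ∅
  T[2,6] 'bccbc' = ∅
  T[3,7] 'ccbcc' = {S}
  T[4,8] 'cbccb' = ∅
  T[5,9] 'bccba' = ∅
  T[6,10] 'ccbac' = {S}
  T[0,5] 'ccbccb' = ∅
  T[1,6] 'cbccbc' = ∅
  T[2,7] 'bccbcc' = {X4}  orig:{}
  T[3,8] 'ccbccb' = ∅
  T[4,9] 'cbccba' = ∅
  T[5,10] 'bccbac' = {X4}  orig:{}
  T[0,6] 'ccbccbc' = ∅
  T[1,7] 'cbccbcc' = ∅
  T[2,8] 'bccbccb' = ∅
  T[3,9] 'ccbccba' = ∅
  T[4,10] 'cbccbac' = ∅
  T[0,7] 'ccbccbcc' = {S}
  T[1,8] 'cbccbccb' = ∅
  T[2,9] 'bccbccba' = ∅
  T[3,10] 'ccbccbac' = {S}
  T[0,8] 'ccbccbccb' = ∅
  T[1,9] 'cbccbccba' = ∅
  T[2,10] 'bccbccbac' = {X4}  orig:{}
  T[0,9] 'ccbccbccba' = ∅
  T[1,10] 'cbccbccbac' = ∅
  T[0,10] 'ccbccbccbac' = {S}

S ∈ T[0,10] ⇒ YES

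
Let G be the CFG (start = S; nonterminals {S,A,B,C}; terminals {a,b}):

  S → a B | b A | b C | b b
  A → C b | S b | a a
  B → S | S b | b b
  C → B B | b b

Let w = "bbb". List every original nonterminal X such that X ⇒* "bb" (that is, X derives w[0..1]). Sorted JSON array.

CNF form of G:
  S -> T0 A | T0 C | T0 T0 | T1 B
  A -> C T0 | S T0 | T1 T1
  B -> S T0 | T0 A | T0 C | T0 T0 | T1 B
  C -> B B | T0 T0
  T0 -> b
  T1 -> a

Fill CYK table bottom-up (cells [i..j] with 0 ≤ i ≤ j ≤ 1 only):
  [0..0]={T0}  "b"  orig:{}
  [1..1]={T0}  "b"  orig:{}
  [0..1]={B,C,S}  "bb"

Original NTs in T[0,1] deriving "bb": ["B", "C", "S"]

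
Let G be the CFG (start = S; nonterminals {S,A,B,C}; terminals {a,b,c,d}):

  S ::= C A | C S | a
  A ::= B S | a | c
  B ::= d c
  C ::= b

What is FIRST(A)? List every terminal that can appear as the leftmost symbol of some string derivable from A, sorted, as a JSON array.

FIRST iteration:
round 1:
  A via A→a: +{a}
  A via A→c: +{c}
  B via B→d c: +{d}
  C via C→b: +{b}
  S via S→C A: +{b}
  S via S→a: +{a}
  FIRST[S]={a,b}  FIRST[A]={a,c}  FIRST[B]={d}  FIRST[C]={b}
round 2:
  A via A→B S: +{d}
  FIRST[S]={a,b}  FIRST[A]={a,c,d}  FIRST[B]={d}  FIRST[C]={b}
round 3: (stable)
  FIRST[S]={a,b}  FIRST[A]={a,c,d}  FIRST[B]={d}  FIRST[C]={b}

FIRST(A) = ["a", "c", "d"]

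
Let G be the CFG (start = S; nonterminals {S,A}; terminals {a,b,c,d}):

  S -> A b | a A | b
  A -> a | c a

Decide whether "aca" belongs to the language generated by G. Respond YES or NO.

CNF form of G:
  S -> A T2 | T1 A | b
  A -> T0 T1 | a
  T0 -> c
  T1 -> a
  T2 -> b

CYK table (by increasing span):
  T[0,0] 'a' = {A,T1}  orig:{A}
  T[1,1] 'c' = {T0}  orig:{}
  T[2,2] 'a' = {A,T1}  orig:{A}
  T[0,1] 'ac' = ∅
  T[1,2] 'ca' = {A}
  T[0,2] 'aca' = {S}

S ∈ T[0,2] ⇒ YES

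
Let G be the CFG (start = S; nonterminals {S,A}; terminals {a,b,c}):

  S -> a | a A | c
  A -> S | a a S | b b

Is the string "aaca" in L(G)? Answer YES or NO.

Convert to CNF:
  S -> T0 A | a | c
  A -> T0 A | T0 X2 | T1 T1 | a | c
  T0 -> a
  T1 -> b
  X2 -> T0 S

CYK table (by increasing span):
  cell(0,0) a: {A,S,T0}  orig:{A,S}
  cell(1,1) a: {A,S,T0}  orig:{A,S}
  cell(2,2) c: {A,S}
  cell(3,3) a: {A,S,T0}  orig:{A,S}
  cell(0,1) aa: {A,S,X2}  orig:{A,S}
  cell(1,2) ac: {A,S,X2}  orig:{A,S}
  cell(2,3) ca: ∅
  cell(0,2) aac: {A,S,X2}  orig:{A,S}
  cell(1,3) aca: ∅
  cell(0,3) aaca: ∅

S ∉ T[0,3] ⇒ NO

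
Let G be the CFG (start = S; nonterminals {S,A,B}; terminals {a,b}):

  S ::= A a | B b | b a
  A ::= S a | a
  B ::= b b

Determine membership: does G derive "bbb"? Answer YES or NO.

CNF form of G:
  S -> A T0 | B T1 | T1 T0
  A -> S T0 | a
  B -> T1 T1
  T0 -> a
  T1 -> b

Fill CYK table bottom-up:
  cell(0,0) b: {T1}  orig:{}
  cell(1,1) b: {T1}  orig:{}
  cell(2,2) b: {T1}  orig:{}
  cell(0,1) bb: {B}
  cell(1,2) bb: {B}
  cell(0,2) bbb: {S}

S ∈ T[0,2] ⇒ YES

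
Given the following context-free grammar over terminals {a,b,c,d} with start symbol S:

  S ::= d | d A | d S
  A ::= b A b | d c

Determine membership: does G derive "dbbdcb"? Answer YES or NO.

CNF form of G:
  S -> T1 A | T1 S | d
  A -> T0 X3 | T1 T2
  T0 -> b
  T1 -> d
  T2 -> c
  X3 -> A T0

CYK fill:
  [0..0]={S,T1}  "d"  orig:{S}
  [1..1]={T0}  "b"  orig:{}
  [2..2]={T0}  "b"  orig:{}
  [3..3]={S,T1}  "d"  orig:{S}
  [4..4]={T2}  "c"  orig:{}
  [5..5]={T0}  "b"  orig:{}
  [0..1]=∅  "db"
  [1..2]=∅  "bb"
  [2..3]=∅  "bd"
  [3..4]={A}  "dc"
  [4..5]=∅  "cb"
  [0..2]=∅  "dbb"
  [1..3]=∅  "bbd"
  [2..4]=∅  "bdc"
  [3..5]={X3}  "dcb"  orig:{}
  [0..3]=∅  "dbbd"
  [1..4]=∅  "bbdc"
  [2..5]={A}  "bdcb"
  [0..4]=∅  "dbbdc"
  [1..5]=∅  "bbdcb"
  [0..5]=∅  "dbbdcb"

S ∉ T[0,5] ⇒ NO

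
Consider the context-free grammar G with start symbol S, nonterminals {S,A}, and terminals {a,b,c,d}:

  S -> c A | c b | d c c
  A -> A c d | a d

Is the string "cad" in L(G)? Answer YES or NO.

CNF form of G:
  S -> T0 A | T0 T3 | T1 X5
  A -> A X4 | T2 T1
  T0 -> c
  T1 -> d
  T2 -> a
  T3 -> b
  X4 -> T0 T1
  X5 -> T0 T0

Fill CYK table bottom-up:
  cell(0,0) c: {T0}  orig:{}
  cell(1,1) a: {T2}  orig:{}
  cell(2,2) d: {T1}  orig:{}
  cell(0,1) ca: ∅
  cell(1,2) ad: {A}
  cell(0,2) cad: {S}

S ∈ T[0,2] ⇒ YES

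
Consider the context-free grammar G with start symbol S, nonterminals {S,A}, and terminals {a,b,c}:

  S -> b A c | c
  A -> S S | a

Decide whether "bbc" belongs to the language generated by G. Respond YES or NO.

CNF form of G:
  S -> T0 X2 | c
  A -> S S | a
  T0 -> b
  T1 -> c
  X2 -> A T1

CYK fill:
  cell(0,0) b: {T0}  orig:{}
  cell(1,1) b: {T0}  orig:{}
  cell(2,2) c: {S,T1}  orig:{S}
  cell(0,1) bb: ∅
  cell(1,2) bc: ∅
  cell(0,2) bbc: ∅

S ∉ T[0,2] ⇒ NO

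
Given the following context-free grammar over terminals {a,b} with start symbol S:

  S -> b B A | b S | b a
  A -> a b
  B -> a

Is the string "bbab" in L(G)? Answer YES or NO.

CNF form of G:
  S -> T1 S | T1 T0 | T1 X2
  A -> T0 T1
  B -> a
  T0 -> a
  T1 -> b
  X2 -> B A

CYK fill:
  T[0,0] 'b' = {T1}  orig:{}
  T[1,1] 'b' = {T1}  orig:{}
  T[2,2] 'a' = {B,T0}  orig:{B}
  T[3,3] 'b' = {T1}  orig:{}
  T[0,1] 'bb' = ∅
  T[1,2] 'ba' = {S}
  T[2,3] 'ab' = {A}
  T[0,2] 'bba' = {S}
  T[1,3] 'bab' = ∅
  T[0,3] 'bbab' = ∅

S ∉ T[0,3] ⇒ NO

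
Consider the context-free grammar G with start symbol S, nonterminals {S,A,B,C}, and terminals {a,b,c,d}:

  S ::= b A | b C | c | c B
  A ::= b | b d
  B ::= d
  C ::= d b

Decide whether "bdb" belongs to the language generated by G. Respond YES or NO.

Convert to CNF:
  S -> T0 A | T0 C | T2 B | c
  A -> T0 T1 | b
  B -> d
  C -> T1 T0
  T0 -> b
  T1 -> d
  T2 -> c

CYK fill:
  cell(0,0) b: {A,T0}  orig:{A}
  cell(1,1) d: {B,T1}  orig:{B}
  cell(2,2) b: {A,T0}  orig:{A}
  cell(0,1) bd: {A}
  cell(1,2) db: {C}
  cell(0,2) bdb: {S}

S ∈ T[0,2] ⇒ YES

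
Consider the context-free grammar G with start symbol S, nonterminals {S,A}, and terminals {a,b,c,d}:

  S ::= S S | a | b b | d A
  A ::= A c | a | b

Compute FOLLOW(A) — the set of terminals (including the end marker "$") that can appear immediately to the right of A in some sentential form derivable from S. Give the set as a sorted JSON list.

FIRST iteration:
pass 1:
  A via A→a: +{a}
  A via A→b: +{b}
  S via S→a: +{a}
  S via S→b b: +{b}
  S via S→d A: +{d}
  FIRST[S]={a,b,d}  FIRST[A]={a,b}
pass 2: (stable)
  FIRST[S]={a,b,d}  FIRST[A]={a,b}

FOLLOW sets:
seed FOLLOW(S) with $
round 1:
  A→A c: FOLLOW(A) ⊇ FIRST(c) = {c}; new: +{c}
  S→S S: FOLLOW(S) ⊇ FIRST(S) = {a,b,d}; new: +{a,b,d}
  S→d A: FOLLOW(A) ⊇ FOLLOW(S) ⊇ {$,a,b,d}; new: +{$,a,b,d}
  FOLLOW(S)={$,a,b,d}  FOLLOW(A)={$,a,b,c,d}
round 2: done
  FOLLOW(S)={$,a,b,d}  FOLLOW(A)={$,a,b,c,d}

FOLLOW(A) = ["$", "a", "b", "c", "d"]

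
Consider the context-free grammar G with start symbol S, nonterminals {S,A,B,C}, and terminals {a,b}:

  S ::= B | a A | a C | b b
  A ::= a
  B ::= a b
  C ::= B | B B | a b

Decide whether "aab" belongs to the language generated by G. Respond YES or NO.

CNF form of G:
  S -> T0 A | T0 C | T0 T1 | T1 T1
  A -> a
  B -> T0 T1
  C -> B B | T0 T1
  T0 -> a
  T1 -> b

CYK fill:
  [0..0]={A,T0}  "a"  orig:{A}
  [1..1]={A,T0}  "a"  orig:{A}
  [2..2]={T1}  "b"  orig:{}
  [0..1]={S}  "aa"
  [1..2]={B,C,S}  "ab"
  [0..2]={S}  "aab"

S ∈ T[0,2] ⇒ YES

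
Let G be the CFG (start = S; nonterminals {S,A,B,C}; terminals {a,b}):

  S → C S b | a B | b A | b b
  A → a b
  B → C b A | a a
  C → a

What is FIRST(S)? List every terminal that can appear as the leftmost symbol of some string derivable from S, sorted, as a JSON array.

FIRST iteration:
[1]
  A via A→a b: +{a}
  B via B→a a: +{a}
  C via C→a: +{a}
  S via S→C S b: +{a}
  S via S→b A: +{b}
  S: {a,b}  A: {a}  B: {a}  C: {a}
[2] (no change)
  S: {a,b}  A: {a}  B: {a}  C: {a}

FIRST(S) = ["a", "b"]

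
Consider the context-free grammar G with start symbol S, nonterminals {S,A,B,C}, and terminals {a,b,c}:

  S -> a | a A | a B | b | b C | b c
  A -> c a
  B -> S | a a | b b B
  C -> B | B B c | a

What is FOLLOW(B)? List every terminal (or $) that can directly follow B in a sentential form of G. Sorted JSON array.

FIRST sets, iterate to fixpoint:
[1]
  A via A→c a: +{c}
  B via B→a a: +{a}
  B via B→b b B: +{b}
  C via C→B: +{a,b}
  S via S→a: +{a}
  S via S→b: +{b}
  FIRST(S)={a,b}  FIRST(A)={c}  FIRST(B)={a,b}  FIRST(C)={a,b}
[2] (stable)
  FIRST(S)={a,b}  FIRST(A)={c}  FIRST(B)={a,b}  FIRST(C)={a,b}

FOLLOW sets:
FOLLOW(S) := {$}
iter 1:
  C→B B c: FOLLOW(B) ⊇ FIRST(B) = {a,b}; new: +{a,b}
  C→B B c: FOLLOW(B) ⊇ FIRST(c) = {c}; new: +{c}
  S→a A: FOLLOW(A) ⊇ FOLLOW(S) ⊇ {$}; new: +{$}
  S→a B: FOLLOW(B) ⊇ FOLLOW(S) ⊇ {$}; new: +{$}
  S→b C: FOLLOW(C) ⊇ FOLLOW(S) ⊇ {$}; new: +{$}
  FOLLOW(S)={$}  FOLLOW(A)={$}  FOLLOW(B)={$,a,b,c}  FOLLOW(C)={$}
iter 2:
  B→S: FOLLOW(S) ⊇ FOLLOW(B) ⊇ {$,a,b,c}; new: +{a,b,c}
  S→a A: FOLLOW(A) ⊇ FOLLOW(S) ⊇ {$,a,b,c}; new: +{a,b,c}
  S→b C: FOLLOW(C) ⊇ FOLLOW(S) ⊇ {$,a,b,c}; new: +{a,b,c}
  FOLLOW(S)={$,a,b,c}  FOLLOW(A)={$,a,b,c}  FOLLOW(B)={$,a,b,c}  FOLLOW(C)={$,a,b,c}
iter 3: (stable)
  FOLLOW(S)={$,a,b,c}  FOLLOW(A)={$,a,b,c}  FOLLOW(B)={$,a,b,c}  FOLLOW(C)={$,a,b,c}

FOLLOW(B) = ["$", "a", "b", "c"]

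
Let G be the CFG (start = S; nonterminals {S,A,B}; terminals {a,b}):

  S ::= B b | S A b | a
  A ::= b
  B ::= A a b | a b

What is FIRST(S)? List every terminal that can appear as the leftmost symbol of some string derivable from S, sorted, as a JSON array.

Compute FIRST by fixpoint:
[1]
  A via A→b: +{b}
  B via B→A a b: +{b}
  B via B→a b: +{a}
  S via S→B b: +{a,b}
  FIRST[S]={a,b}  FIRST[A]={b}  FIRST[B]={a,b}
[2] done
  FIRST[S]={a,b}  FIRST[A]={b}  FIRST[B]={a,b}

FIRST(S) = ["a", "b"]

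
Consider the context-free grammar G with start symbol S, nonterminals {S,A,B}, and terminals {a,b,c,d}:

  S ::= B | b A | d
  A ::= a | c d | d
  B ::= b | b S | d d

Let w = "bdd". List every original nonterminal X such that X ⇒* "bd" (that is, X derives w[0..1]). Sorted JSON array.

Convert to CNF:
  S -> T1 T1 | T2 A | T2 S | b | d
  A -> T0 T1 | a | d
  B -> T1 T1 | T2 S | b
  T0 -> c
  T1 -> d
  T2 -> b

Fill CYK table bottom-up (cells [i..j] with 0 ≤ i ≤ j ≤ 1 only):
  cell(0,0) b: {B,S,T2}  orig:{B,S}
  cell(1,1) d: {A,S,T1}  orig:{A,S}
  cell(0,1) bd: {B,S}

Original NTs in T[0,1] deriving "bd": ["B", "S"]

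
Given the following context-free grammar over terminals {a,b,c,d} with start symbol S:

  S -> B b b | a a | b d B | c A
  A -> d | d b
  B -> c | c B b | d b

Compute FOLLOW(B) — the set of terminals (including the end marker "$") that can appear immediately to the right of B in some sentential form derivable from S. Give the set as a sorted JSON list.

FIRST sets, iterate to fixpoint:
pass 1:
  A via A→d: +{d}
  B via B→c: +{c}
  B via B→d b: +{d}
  S via S→B b b: +{c,d}
  S via S→a a: +{a}
  S via S→b d B: +{b}
  S: {a,b,c,d}  A: {d}  B: {c,d}
pass 2: (stable)
  S: {a,b,c,d}  A: {d}  B: {c,d}

Compute FOLLOW by fixpoint:
FOLLOW(S) := {$}
pass 1:
  B→c B b: FOLLOW(B) ⊇ FIRST(b) = {b}; new: +{b}
  S→b d B: FOLLOW(B) ⊇ FOLLOW(S) ⊇ {$}; new: +{$}
  S→c A: FOLLOW(A) ⊇ FOLLOW(S) ⊇ {$}; new: +{$}
  S: {$}  A: {$}  B: {$,b}
pass 2: (stable)
  S: {$}  A: {$}  B: {$,b}

FOLLOW(B) = ["$", "b"]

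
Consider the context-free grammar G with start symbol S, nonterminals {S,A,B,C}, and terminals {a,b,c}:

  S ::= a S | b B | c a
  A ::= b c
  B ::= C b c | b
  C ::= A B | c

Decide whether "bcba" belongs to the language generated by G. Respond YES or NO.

CNF form of G:
  S -> T0 B | T1 T2 | T2 S
  A -> T0 T1
  B -> C X3 | b
  C -> A B | c
  T0 -> b
  T1 -> c
  T2 -> a
  X3 -> T0 T1

CYK table (by increasing span):
  T[0,0] 'b' = {B,T0}  orig:{B}
  T[1,1] 'c' = {C,T1}  orig:{C}
  T[2,2] 'b' = {B,T0}  orig:{B}
  T[3,3] 'a' = {T2}  orig:{}
  T[0,1] 'bc' = {A,X3}  orig:{A}
  T[1,2] 'cb' = ∅
  T[2,3] 'ba' = ∅
  T[0,2] 'bcb' = {C}
  T[1,3] 'cba' = ∅
  T[0,3] 'bcba' = ∅

S ∉ T[0,3] ⇒ NO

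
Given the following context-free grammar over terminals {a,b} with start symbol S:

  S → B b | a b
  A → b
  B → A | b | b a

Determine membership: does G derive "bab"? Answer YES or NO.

CNF form of G:
  S -> B T0 | T1 T0
  A -> b
  B -> T0 T1 | b
  T0 -> b
  T1 -> a

CYK table (by increasing span):
  cell(0,0) b: {A,B,T0}  orig:{A,B}
  cell(1,1) a: {T1}  orig:{}
  cell(2,2) b: {A,B,T0}  orig:{A,B}
  cell(0,1) ba: {B}
  cell(1,2) ab: {S}
  cell(0,2) bab: {S}

S ∈ T[0,2] ⇒ YES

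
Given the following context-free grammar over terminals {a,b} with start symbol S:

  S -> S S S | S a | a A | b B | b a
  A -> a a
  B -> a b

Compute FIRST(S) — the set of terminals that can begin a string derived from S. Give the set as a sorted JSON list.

FIRST iteration:
[1]
  A via A→a a: +{a}
  B via B→a b: +{a}
  S via S→a A: +{a}
  S via S→b B: +{b}
  FIRST[S]={a,b}  FIRST[A]={a}  FIRST[B]={a}
[2] — fixpoint
  FIRST[S]={a,b}  FIRST[A]={a}  FIRST[B]={a}

FIRST(S) = ["a", "b"]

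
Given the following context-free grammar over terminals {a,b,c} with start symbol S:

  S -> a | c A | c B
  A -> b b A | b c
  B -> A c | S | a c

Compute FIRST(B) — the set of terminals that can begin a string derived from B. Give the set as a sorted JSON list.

FIRST sets, iterate to fixpoint:
round 1:
  A via A→b b A: +{b}
  B via B→A c: +{b}
  B via B→a c: +{a}
  S via S→a: +{a}
  S via S→c A: +{c}
  FIRST(S)={a,c}  FIRST(A)={b}  FIRST(B)={a,b}
round 2:
  B via B→S: +{c}
  FIRST(S)={a,c}  FIRST(A)={b}  FIRST(B)={a,b,c}
round 3: (no change)
  FIRST(S)={a,c}  FIRST(A)={b}  FIRST(B)={a,b,c}

FIRST(B) = ["a", "b", "c"]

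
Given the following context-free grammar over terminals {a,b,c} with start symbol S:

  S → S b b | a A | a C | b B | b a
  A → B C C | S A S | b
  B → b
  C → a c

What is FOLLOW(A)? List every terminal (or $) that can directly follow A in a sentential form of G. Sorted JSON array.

FIRST sets, iterate to fixpoint:
round 1:
  A via A→b: +{b}
  B via B→b: +{b}
  C via C→a c: +{a}
  S via S→a A: +{a}
  S via S→b B: +{b}
  S: {a,b}  A: {b}  B: {b}  C: {a}
round 2:
  A via A→S A S: +{a}
  S: {a,b}  A: {a,b}  B: {b}  C: {a}
round 3: done
  S: {a,b}  A: {a,b}  B: {b}  C: {a}

Compute FOLLOW by fixpoint:
FOLLOW(S) := {$}
pass 1:
  A→B C C: FOLLOW(B) ⊇ FIRST(C) = {a}; new: +{a}
  A→B C C: FOLLOW(C) ⊇ FIRST(C) = {a}; new: +{a}
  A→S A S: FOLLOW(S) ⊇ FIRST(A) = {a,b}; new: +{a,b}
  A→S A S: FOLLOW(A) ⊇ FIRST(S) = {a,b}; new: +{a,b}
  S→a A: FOLLOW(A) ⊇ FOLLOW(S) ⊇ {$,a,b}; new: +{$}
  S→a C: FOLLOW(C) ⊇ FOLLOW(S) ⊇ {$,a,b}; new: +{$,b}
  S→b B: FOLLOW(B) ⊇ FOLLOW(S) ⊇ {$,a,b}; new: +{$,b}
  FOLLOW[S]={$,a,b}  FOLLOW[A]={$,a,b}  FOLLOW[B]={$,a,b}  FOLLOW[C]={$,a,b}
pass 2: (no change)
  FOLLOW[S]={$,a,b}  FOLLOW[A]={$,a,b}  FOLLOW[B]={$,a,b}  FOLLOW[C]={$,a,b}

FOLLOW(A) = ["$", "a", "b"]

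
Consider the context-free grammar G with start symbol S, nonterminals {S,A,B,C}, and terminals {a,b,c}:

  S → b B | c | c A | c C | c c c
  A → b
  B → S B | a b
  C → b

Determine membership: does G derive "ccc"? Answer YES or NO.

Convert to CNF:
  S -> T1 B | T2 A | T2 C | T2 X3 | c
  A -> b
  B -> S B | T0 T1
  C -> b
  T0 -> a
  T1 -> b
  T2 -> c
  X3 -> T2 T2

CYK fill:
  cell(0,0) c: {S,T2}  orig:{S}
  cell(1,1) c: {S,T2}  orig:{S}
  cell(2,2) c: {S,T2}  orig:{S}
  cell(0,1) cc: {X3}  orig:{}
  cell(1,2) cc: {X3}  orig:{}
  cell(0,2) ccc: {S}

S ∈ T[0,2] ⇒ YES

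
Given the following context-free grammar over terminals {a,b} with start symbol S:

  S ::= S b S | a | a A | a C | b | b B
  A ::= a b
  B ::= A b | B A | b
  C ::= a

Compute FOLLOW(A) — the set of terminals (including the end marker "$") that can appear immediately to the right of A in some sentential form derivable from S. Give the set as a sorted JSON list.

Compute FIRST by fixpoint:
iter 1:
  A via A→a b: +{a}
  B via B→A b: +{a}
  B via B→b: +{b}
  C via C→a: +{a}
  S via S→a: +{a}
  S via S→b: +{b}
  S: {a,b}  A: {a}  B: {a,b}  C: {a}
iter 2: — fixpoint
  S: {a,b}  A: {a}  B: {a,b}  C: {a}

Compute FOLLOW by fixpoint:
seed FOLLOW(S) with $
pass 1:
  B→A b: FOLLOW(A) ⊇ FIRST(b) = {b}; new: +{b}
  B→B A: FOLLOW(B) ⊇ FIRST(A) = {a}; new: +{a}
  B→B A: FOLLOW(A) ⊇ FOLLOW(B) ⊇ {a}; new: +{a}
  S→S b S: FOLLOW(S) ⊇ FIRST(b) = {b}; new: +{b}
  S→a A: FOLLOW(A) ⊇ FOLLOW(S) ⊇ {$,b}; new: +{$}
  S→a C: FOLLOW(C) ⊇ FOLLOW(S) ⊇ {$,b}; new: +{$,b}
  S→b B: FOLLOW(B) ⊇ FOLLOW(S) ⊇ {$,b}; new: +{$,b}
  FOLLOW[S]={$,b}  FOLLOW[A]={$,a,b}  FOLLOW[B]={$,a,b}  FOLLOW[C]={$,b}
pass 2: done
  FOLLOW[S]={$,b}  FOLLOW[A]={$,a,b}  FOLLOW[B]={$,a,b}  FOLLOW[C]={$,b}

FOLLOW(A) = ["$", "a", "b"]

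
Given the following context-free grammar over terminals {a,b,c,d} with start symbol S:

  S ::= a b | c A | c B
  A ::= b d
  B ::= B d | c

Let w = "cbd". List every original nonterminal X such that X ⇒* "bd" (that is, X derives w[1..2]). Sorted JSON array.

Convert to CNF:
  S -> T2 T0 | T3 A | T3 B
  A -> T0 T1
  B -> B T1 | c
  T0 -> b
  T1 -> d
  T2 -> a
  T3 -> c

CYK fill — only the sub-triangle for w[1..2]:
  [1..1]={T0}  "b"  orig:{}
  [2..2]={T1}  "d"  orig:{}
  [1..2]={A}  "bd"

Original NTs in T[1,2] deriving "bd": ["A"]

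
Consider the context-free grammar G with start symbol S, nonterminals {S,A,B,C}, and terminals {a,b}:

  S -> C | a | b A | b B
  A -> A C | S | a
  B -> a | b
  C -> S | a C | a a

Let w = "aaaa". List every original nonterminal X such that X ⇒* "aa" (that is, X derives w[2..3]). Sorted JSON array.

CNF form of G:
  S -> T0 C | T0 T0 | T1 A | T1 B | a
  A -> A C | T0 C | T0 T0 | T1 A | T1 B | a
  B -> a | b
  C -> T0 C | T0 T0 | T1 A | T1 B | a
  T0 -> a
  T1 -> b

Fill CYK table bottom-up, restricted to cells inside w[2..3]:
  [2..2]={A,B,C,S,T0}  "a"  orig:{A,B,C,S}
  [3..3]={A,B,C,S,T0}  "a"  orig:{A,B,C,S}
  [2..3]={A,C,S}  "aa"

Original NTs in T[2,3] deriving "aa": ["A", "C", "S"]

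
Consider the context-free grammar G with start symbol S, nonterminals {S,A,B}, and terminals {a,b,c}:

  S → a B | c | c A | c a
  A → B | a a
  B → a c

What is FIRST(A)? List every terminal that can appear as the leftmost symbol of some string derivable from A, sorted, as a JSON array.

Compute FIRST by fixpoint:
pass 1:
  A via A→a a: +{a}
  B via B→a c: +{a}
  S via S→a B: +{a}
  S via S→c: +{c}
  FIRST(S)={a,c}  FIRST(A)={a}  FIRST(B)={a}
pass 2: — fixpoint
  FIRST(S)={a,c}  FIRST(A)={a}  FIRST(B)={a}

FIRST(A) = ["a"]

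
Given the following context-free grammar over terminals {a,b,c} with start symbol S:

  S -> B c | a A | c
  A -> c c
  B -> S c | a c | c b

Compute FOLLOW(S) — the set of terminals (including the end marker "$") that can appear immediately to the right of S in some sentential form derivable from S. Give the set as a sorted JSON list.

FIRST sets, iterate to fixpoint:
iter 1:
  A via A→c c: +{c}
  B via B→a c: +{a}
  B via B→c b: +{c}
  S via S→B c: +{a,c}
  S: {a,c}  A: {c}  B: {a,c}
iter 2: (stable)
  S: {a,c}  A: {c}  B: {a,c}

Compute FOLLOW by fixpoint:
FOLLOW(S) := {$}
pass 1:
  B→S c: FOLLOW(S) ⊇ FIRST(c) = {c}; new: +{c}
  S→B c: FOLLOW(B) ⊇ FIRST(c) = {c}; new: +{c}
  S→a A: FOLLOW(A) ⊇ FOLLOW(S) ⊇ {$,c}; new: +{$,c}
  FOLLOW(S)={$,c}  FOLLOW(A)={$,c}  FOLLOW(B)={c}
pass 2: (stable)
  FOLLOW(S)={$,c}  FOLLOW(A)={$,c}  FOLLOW(B)={c}

FOLLOW(S) = ["$", "c"]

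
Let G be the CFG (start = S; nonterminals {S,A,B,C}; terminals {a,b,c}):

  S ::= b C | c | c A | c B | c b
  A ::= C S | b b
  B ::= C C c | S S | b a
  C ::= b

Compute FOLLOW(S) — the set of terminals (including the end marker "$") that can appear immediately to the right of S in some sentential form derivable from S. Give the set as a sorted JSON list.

FIRST iteration:
[1]
  A via A→b b: +{b}
  B via B→b a: +{b}
  C via C→b: +{b}
  S via S→b C: +{b}
  S via S→c: +{c}
  FIRST[S]={b,c}  FIRST[A]={b}  FIRST[B]={b}  FIRST[C]={b}
[2]
  B via B→S S: +{c}
  FIRST[S]={b,c}  FIRST[A]={b}  FIRST[B]={b,c}  FIRST[C]={b}
[3] — fixpoint
  FIRST[S]={b,c}  FIRST[A]={b}  FIRST[B]={b,c}  FIRST[C]={b}

Compute FOLLOW by fixpoint:
seed FOLLOW(S) with $
round 1:
  A→C S: FOLLOW(C) ⊇ FIRST(S) = {b,c}; new: +{b,c}
  B→S S: FOLLOW(S) ⊇ FIRST(S) = {b,c}; new: +{b,c}
  S→b C: FOLLOW(C) ⊇ FOLLOW(S) ⊇ {$,b,c}; new: +{$}
  S→c A: FOLLOW(A) ⊇ FOLLOW(S) ⊇ {$,b,c}; new: +{$,b,c}
  S→c B: FOLLOW(B) ⊇ FOLLOW(S) ⊇ {$,b,c}; new: +{$,b,c}
  FOLLOW(S)={$,b,c}  FOLLOW(A)={$,b,c}  FOLLOW(B)={$,b,c}  FOLLOW(C)={$,b,c}
round 2: — fixpoint
  FOLLOW(S)={$,b,c}  FOLLOW(A)={$,b,c}  FOLLOW(B)={$,b,c}  FOLLOW(C)={$,b,c}

FOLLOW(S) = ["$", "b", "c"]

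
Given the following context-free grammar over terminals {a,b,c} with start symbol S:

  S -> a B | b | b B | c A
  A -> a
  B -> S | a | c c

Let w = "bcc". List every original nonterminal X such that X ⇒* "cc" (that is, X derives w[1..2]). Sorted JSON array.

Convert to CNF:
  S -> T0 B | T1 B | T2 A | b
  A -> a
  B -> T0 B | T1 B | T2 A | T2 T2 | a | b
  T0 -> a
  T1 -> b
  T2 -> c

CYK table (by increasing span), restricted to cells inside w[1..2]:
  T[1,1] 'c' = {T2}  orig:{}
  T[2,2] 'c' = {T2}  orig:{}
  T[1,2] 'cc' = {B}

Original NTs in T[1,2] deriving "cc": ["B"]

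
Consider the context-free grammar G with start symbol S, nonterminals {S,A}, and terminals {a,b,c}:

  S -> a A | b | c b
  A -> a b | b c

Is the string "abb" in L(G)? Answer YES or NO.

Convert to CNF:
  S -> T0 A | T2 T1 | b
  A -> T0 T1 | T1 T2
  T0 -> a
  T1 -> b
  T2 -> c

CYK fill:
  cell(0,0) a: {T0}  orig:{}
  cell(1,1) b: {S,T1}  orig:{S}
  cell(2,2) b: {S,T1}  orig:{S}
  cell(0,1) ab: {A}
  cell(1,2) bb: ∅
  cell(0,2) abb: ∅

S ∉ T[0,2] ⇒ NO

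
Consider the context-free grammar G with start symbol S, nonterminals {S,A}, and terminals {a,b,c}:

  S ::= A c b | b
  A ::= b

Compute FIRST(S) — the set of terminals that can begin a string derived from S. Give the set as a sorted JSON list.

Compute FIRST by fixpoint:
iter 1:
  A via A→b: +{b}
  S via S→A c b: +{b}
  S: {b}  A: {b}
iter 2: done
  S: {b}  A: {b}

FIRST(S) = ["b"]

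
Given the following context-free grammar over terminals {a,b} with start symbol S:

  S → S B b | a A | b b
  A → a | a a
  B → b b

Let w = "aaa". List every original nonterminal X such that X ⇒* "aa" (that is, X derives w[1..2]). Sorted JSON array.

Convert to CNF:
  S -> S X2 | T0 A | T1 T1
  A -> T0 T0 | a
  B -> T1 T1
  T0 -> a
  T1 -> b
  X2 -> B T1

Fill CYK table bottom-up, restricted to cells inside w[1..2]:
  [1..1]={A,T0}  "a"  orig:{A}
  [2..2]={A,T0}  "a"  orig:{A}
  [1..2]={A,S}  "aa"

Original NTs in T[1,2] deriving "aa": ["A", "S"]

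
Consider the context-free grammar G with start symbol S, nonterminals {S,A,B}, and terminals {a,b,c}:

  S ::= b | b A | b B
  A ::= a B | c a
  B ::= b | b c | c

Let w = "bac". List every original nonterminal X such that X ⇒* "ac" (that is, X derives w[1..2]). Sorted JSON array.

Convert to CNF:
  S -> T2 A | T2 B | b
  A -> T0 B | T1 T0
  B -> T2 T1 | b | c
  T0 -> a
  T1 -> c
  T2 -> b

CYK fill, restricted to cells inside w[1..2]:
  cell(1,1) a: {T0}  orig:{}
  cell(2,2) c: {B,T1}  orig:{B}
  cell(1,2) ac: {A}

Original NTs in T[1,2] deriving "ac": ["A"]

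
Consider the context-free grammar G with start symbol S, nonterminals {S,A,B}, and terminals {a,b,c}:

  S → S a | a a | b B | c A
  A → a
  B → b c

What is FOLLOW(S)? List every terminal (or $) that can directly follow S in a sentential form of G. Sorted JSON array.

FIRST sets, iterate to fixpoint:
iter 1:
  A via A→a: +{a}
  B via B→b c: +{b}
  S via S→a a: +{a}
  S via S→b B: +{b}
  S via S→c A: +{c}
  FIRST(S)={a,b,c}  FIRST(A)={a}  FIRST(B)={b}
iter 2: — fixpoint
  FIRST(S)={a,b,c}  FIRST(A)={a}  FIRST(B)={b}

FOLLOW sets:
initialize: $ ∈ FOLLOW(S)
round 1:
  S→S a: FOLLOW(S) ⊇ FIRST(a) = {a}; new: +{a}
  S→b B: FOLLOW(B) ⊇ FOLLOW(S) ⊇ {$,a}; new: +{$,a}
  S→c A: FOLLOW(A) ⊇ FOLLOW(S) ⊇ {$,a}; new: +{$,a}
  FOLLOW(S)={$,a}  FOLLOW(A)={$,a}  FOLLOW(B)={$,a}
round 2: — fixpoint
  FOLLOW(S)={$,a}  FOLLOW(A)={$,a}  FOLLOW(B)={$,a}

FOLLOW(S) = ["$", "a"]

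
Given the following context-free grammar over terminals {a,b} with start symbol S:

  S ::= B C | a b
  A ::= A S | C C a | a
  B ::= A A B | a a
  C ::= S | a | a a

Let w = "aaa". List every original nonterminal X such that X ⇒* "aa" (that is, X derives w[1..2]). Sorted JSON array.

Convert to CNF:
  S -> B C | T0 T1
  A -> A S | C X2 | a
  B -> A X3 | T0 T0
  C -> B C | T0 T0 | T0 T1 | a
  T0 -> a
  T1 -> b
  X2 -> C T0
  X3 -> A B

CYK table (by increasing span), restricted to cells inside w[1..2]:
  [1..1]={A,C,T0}  "a"  orig:{A,C}
  [2..2]={A,C,T0}  "a"  orig:{A,C}
  [1..2]={B,C,X2}  "aa"  orig:{B,C}

Original NTs in T[1,2] deriving "aa": ["B", "C"]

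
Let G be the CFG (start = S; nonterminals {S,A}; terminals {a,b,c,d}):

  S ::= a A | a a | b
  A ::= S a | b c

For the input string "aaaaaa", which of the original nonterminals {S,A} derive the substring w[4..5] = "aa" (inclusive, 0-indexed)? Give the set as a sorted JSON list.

Convert to CNF:
  S -> T0 A | T0 T0 | b
  A -> S T0 | T1 T2
  T0 -> a
  T1 -> b
  T2 -> c

Fill CYK table bottom-up — only the sub-triangle for w[4..5]:
  [4..4]={T0}  "a"  orig:{}
  [5..5]={T0}  "a"  orig:{}
  [4..5]={S}  "aa"

Original NTs in T[4,5] deriving "aa": ["S"]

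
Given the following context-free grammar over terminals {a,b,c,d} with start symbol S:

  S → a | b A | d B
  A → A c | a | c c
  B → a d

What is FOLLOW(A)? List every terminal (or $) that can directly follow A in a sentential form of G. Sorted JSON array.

Compute FIRST by fixpoint:
round 1:
  A via A→a: +{a}
  A via A→c c: +{c}
  B via B→a d: +{a}
  S via S→a: +{a}
  S via S→b A: +{b}
  S via S→d B: +{d}
  FIRST(S)={a,b,d}  FIRST(A)={a,c}  FIRST(B)={a}
round 2: done
  FIRST(S)={a,b,d}  FIRST(A)={a,c}  FIRST(B)={a}

Compute FOLLOW by fixpoint:
initialize: $ ∈ FOLLOW(S)
pass 1:
  A→A c: FOLLOW(A) ⊇ FIRST(c) = {c}; new: +{c}
  S→b A: FOLLOW(A) ⊇ FOLLOW(S) ⊇ {$}; new: +{$}
  S→d B: FOLLOW(B) ⊇ FOLLOW(S) ⊇ {$}; new: +{$}
  FOLLOW[S]={$}  FOLLOW[A]={$,c}  FOLLOW[B]={$}
pass 2: done
  FOLLOW[S]={$}  FOLLOW[A]={$,c}  FOLLOW[B]={$}

FOLLOW(A) = ["$", "c"]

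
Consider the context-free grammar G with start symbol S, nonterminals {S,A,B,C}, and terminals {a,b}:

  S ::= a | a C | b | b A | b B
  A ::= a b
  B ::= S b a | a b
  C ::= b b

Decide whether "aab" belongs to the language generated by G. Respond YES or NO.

CNF form of G:
  S -> T0 C | T1 A | T1 B | a | b
  A -> T0 T1
  B -> S X2 | T0 T1
  C -> T1 T1
  T0 -> a
  T1 -> b
  X2 -> T1 T0

CYK table (by increasing span):
  [0..0]={S,T0}  "a"  orig:{S}
  [1..1]={S,T0}  "a"  orig:{S}
  [2..2]={S,T1}  "b"  orig:{S}
  [0..1]=∅  "aa"
  [1..2]={A,B}  "ab"
  [0..2]=∅  "aab"

S ∉ T[0,2] ⇒ NO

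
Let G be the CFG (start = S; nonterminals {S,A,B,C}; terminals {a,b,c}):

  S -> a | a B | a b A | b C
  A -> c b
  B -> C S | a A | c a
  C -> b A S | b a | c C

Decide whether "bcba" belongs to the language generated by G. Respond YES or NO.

Convert to CNF:
  S -> T1 C | T2 B | T2 X4 | a
  A -> T0 T1
  B -> C S | T0 T2 | T2 A
  C -> T0 C | T1 T2 | T1 X3
  T0 -> c
  T1 -> b
  T2 -> a
  X3 -> A S
  X4 -> T1 A

CYK fill:
  cell(0,0) b: {T1}  orig:{}
  cell(1,1) c: {T0}  orig:{}
  cell(2,2) b: {T1}  orig:{}
  cell(3,3) a: {S,T2}  orig:{S}
  cell(0,1) bc: ∅
  cell(1,2) cb: {A}
  cell(2,3) ba: {C}
  cell(0,2) bcb: {X4}  orig:{}
  cell(1,3) cba: {C,X3}  orig:{C}
  cell(0,3) bcba: {C,S}

S ∈ T[0,3] ⇒ YES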